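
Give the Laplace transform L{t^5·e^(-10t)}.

L{t^n·e^(at)} = n!/(s-a)^(n+1), so L{t^5·e^(-10t)} = 120/(s+10)^6

Final answer: 120/(s+10)^6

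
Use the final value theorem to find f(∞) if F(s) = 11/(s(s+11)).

f(∞) = lim_{s→0} s·11/(s(s+11)) = lim_{s→0} 11/(s+11) = 11/11 = 1

Final answer: 1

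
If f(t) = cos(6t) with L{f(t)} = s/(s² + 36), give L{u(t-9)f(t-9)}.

Time shift theorem: L{u(t-a)f(t-a)} = e^(-as)F(s). Here a=9, F(s) = s/(s² + 36), so L{u(t-9)f(t-9)} = e^(-9s)·s/(s² + 36)

Final answer: e^(-9s)·s/(s² + 36)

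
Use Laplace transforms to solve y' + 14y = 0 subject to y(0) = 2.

L{y'} + 14L{y} = 0. sY - 2 + 14Y = 0. Y(s+14) = 2. Y = 2/(s+14)

Final answer: y(t) = 2e^(-14t)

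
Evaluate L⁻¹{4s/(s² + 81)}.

This is the form c·s/(s² + a²) with a = 9, c = 4. L⁻¹ = 4·cos(9t)

Final answer: 4·cos(9t)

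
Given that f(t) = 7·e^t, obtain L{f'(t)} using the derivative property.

f(0) = 7, F(s) = 7/(s-1). L{f'(t)} = s·F(s) - f(0) = 7s/(s-1) - 7 = (7s - 7(s-1))/(s-1) = 7/(s-1)

Final answer: 7/(s-1)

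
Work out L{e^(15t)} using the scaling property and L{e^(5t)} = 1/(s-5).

Using L{f(at)} = (1/a)F(s/a) with a=3 and f(t) = e^(5t): L{e^(15t)} = (1/3) · 1/((s/3)-5) = (1/3) · 3/(s-15) = 1/(s-15)

Final answer: 1/(s-15)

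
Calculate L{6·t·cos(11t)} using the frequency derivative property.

L{cos(11t)} = s/(s² + 121). Derivative: d/ds[s/(s² + 121)] = [(s² + 121) - s·2s]/(s² + 121)² = (121 - s²)/(s² + 121)². So L{t·cos(11t)} = -F'(s) = (s² - 121)/(s² + 121)². Then L{6·t·cos(11t)} = 6·(s² - 121)/(s² + 121)²

Final answer: 6·(s² - 121)/(s² + 121)²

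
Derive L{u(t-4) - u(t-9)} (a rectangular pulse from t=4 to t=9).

L{u(t-a)} = e^(-as)/s. L{u(t-4) - u(t-9)} = (e^(-4s) - e^(-9s))/s

Final answer: (e^(-4s) - e^(-9s))/s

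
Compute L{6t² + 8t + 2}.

L{6t² + 8t + 2} = 6·2/s³ + 8/s² + 2/s = 12/s³ + 8/s² + 2/s

Final answer: 12/s³ + 8/s² + 2/s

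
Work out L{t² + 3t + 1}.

L{t² + 3t + 1} = 2/s³ + 3/s² + 1/s = 2/s³ + 3/s² + 1/s

Final answer: 2/s³ + 3/s² + 1/s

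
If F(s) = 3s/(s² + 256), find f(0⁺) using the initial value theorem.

f(0⁺) = lim_{s→∞} s·3s/(s² + 256) = lim_{s→∞} 3s²/(s² + 256) = 3

Final answer: 3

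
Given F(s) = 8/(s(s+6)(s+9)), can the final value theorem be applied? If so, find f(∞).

Poles of sF(s) = 8/((s+6)(s+9)) are at s = -6 and s = -9, both in the left half-plane. Theorem applies. f(∞) = lim_{s→0} sF(s) = 8/(6·9) = 4/27

Final answer: 4/27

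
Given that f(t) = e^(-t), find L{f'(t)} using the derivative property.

f(0) = 1, F(s) = 1/(s+1). L{f'(t)} = s·F(s) - f(0) = s/(s+1) - 1 = (s - (s+1))/(s+1) = -1/(s+1)

Final answer: -1/(s+1)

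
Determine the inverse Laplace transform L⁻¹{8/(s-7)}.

L⁻¹{1/(s-a)} = e^(at), so L⁻¹{1/(s-7)} = e^(7t), and L⁻¹{8/(s-7)} = 8·e^(7t)

Final answer: 8·e^(7t)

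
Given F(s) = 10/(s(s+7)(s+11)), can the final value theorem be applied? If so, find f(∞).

Poles of sF(s) = 10/((s+7)(s+11)) are at s = -7 and s = -11, both in the left half-plane. Theorem applies. f(∞) = lim_{s→0} sF(s) = 10/(7·11) = 10/77

Final answer: 10/77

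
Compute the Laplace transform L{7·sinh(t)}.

L{sinh(ωt)} = ω/(s² - ω²), so L{sinh(t)} = 1/(s² - 1). Then L{7·sinh(t)} = 7·1/(s² - 1) = 7/(s² - 1)

Final answer: 7/(s² - 1)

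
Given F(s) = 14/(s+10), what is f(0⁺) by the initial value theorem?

f(0⁺) = lim_{s→∞} s·14/(s+10) = lim_{s→∞} 14s/(s+10) = 14

Final answer: 14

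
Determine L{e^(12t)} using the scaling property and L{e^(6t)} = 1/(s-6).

Using L{f(at)} = (1/a)F(s/a) with a=2 and f(t) = e^(6t): L{e^(12t)} = (1/2) · 1/((s/2)-6) = (1/2) · 2/(s-12) = 1/(s-12)

Final answer: 1/(s-12)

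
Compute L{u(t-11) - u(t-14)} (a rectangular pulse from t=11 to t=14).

L{u(t-a)} = e^(-as)/s. L{u(t-11) - u(t-14)} = (e^(-11s) - e^(-14s))/s

Final answer: (e^(-11s) - e^(-14s))/s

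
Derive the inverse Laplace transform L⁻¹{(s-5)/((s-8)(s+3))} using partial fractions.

Using partial fractions, f(t) = (3e^(8t) + 8e^(-3t))/11

Final answer: (3e^(8t) + 8e^(-3t))/11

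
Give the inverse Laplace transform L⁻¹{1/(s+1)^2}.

L⁻¹{n!/(s-a)^(n+1)} = t^n·e^(at) with n=1, a=-1. So L⁻¹{1/(s+1)^2} = t·e^(-t)

Final answer: t·e^(-t)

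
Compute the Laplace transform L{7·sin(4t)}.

L{sin(ωt)} = ω/(s² + ω²), so L{sin(4t)} = 4/(s² + 16). Then L{7·sin(4t)} = 7·4/(s² + 16) = 28/(s² + 16)

Final answer: 28/(s² + 16)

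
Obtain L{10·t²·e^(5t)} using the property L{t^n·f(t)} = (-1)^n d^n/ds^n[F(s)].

L{e^(5t)} = 1/(s-5). d/ds[1/(s-5)] = -1/(s-5)². d²/ds²[1/(s-5)] = 2/(s-5)³. So L{t²·e^(5t)} = (-1)² · 2/(s-5)³ = 2/(s-5)³. Then L{10·t²·e^(5t)} = 10·2/(s-5)³ = 20/(s-5)³

Final answer: 20/(s-5)³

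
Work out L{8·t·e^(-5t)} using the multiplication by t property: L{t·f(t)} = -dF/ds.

Using L{t^n·e^(at)} = n!/(s-a)^(n+1), L{t·e^(-5t)} = 1/(s+5)^2, so L{8·t·e^(-5t)} = 8·1/(s+5)^2 = 8/(s+5)^2

Final answer: 8/(s+5)^2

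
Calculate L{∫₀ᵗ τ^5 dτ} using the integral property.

L{∫₀ᵗ f(τ)dτ} = F(s)/s with f(t) = t^5. F(s) = 120/s^6, so L{∫₀ᵗ τ^5 dτ} = (120/s^6)/s = 120/s^7. (Check: ∫₀ᵗ τ^5 dτ = t^6/6.)

Final answer: 120/s^7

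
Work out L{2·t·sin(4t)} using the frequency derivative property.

L{sin(4t)} = 4/(s² + 16). By L{t·f(t)} = -F'(s): -d/ds[4/(s² + 16)] = -(4)·(-2s)/(s² + 16)² = 8s/(s² + 16)². Then L{2·t·sin(4t)} = 2·8s/(s² + 16)² = 16s/(s² + 16)²

Final answer: 16s/(s² + 16)²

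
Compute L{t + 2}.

L{t + 2} = L{t} + 2·L{1} = 1/s² + 2/s

Final answer: 1/s² + 2/s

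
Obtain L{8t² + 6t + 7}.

L{8t² + 6t + 7} = 8·2/s³ + 6/s² + 7/s = 16/s³ + 6/s² + 7/s

Final answer: 16/s³ + 6/s² + 7/s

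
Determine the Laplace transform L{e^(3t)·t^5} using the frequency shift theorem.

L{e^(at)·t^n} = n!/(s-a)^(n+1), so L{e^(3t)·t^5} = 120/(s-3)^6

Final answer: 120/(s-3)^6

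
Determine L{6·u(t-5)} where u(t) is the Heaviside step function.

L{u(t-a)} = e^(-as)/s. Here a=5, so L{u(t-5)} = e^(-5s)/s, and L{6·u(t-5)} = 6·e^(-5s)/s

Final answer: 6·e^(-5s)/s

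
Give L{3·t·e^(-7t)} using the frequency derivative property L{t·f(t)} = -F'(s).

L{e^(-7t)} = 1/(s+7). By frequency derivative: L{t·e^(-7t)} = -d/ds[1/(s+7)] = -(-1)/(s+7)² = 1/(s+7)². Then L{3·t·e^(-7t)} = 3·1/(s+7)² = 3/(s+7)²

Final answer: 3/(s+7)²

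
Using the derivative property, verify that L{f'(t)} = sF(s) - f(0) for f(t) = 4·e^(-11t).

f'(t) = -44e^(-11t). Direct: L{f'(t)} = -44/(s+11). Property: s·4/(s+11) - 4 = (4s - 4(s+11))/(s+11) = -44/(s+11). ✓

Final answer: -44/(s+11)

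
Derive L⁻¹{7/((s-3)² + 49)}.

Form: b/((s-a)² + b²) → e^(at)sin(bt). With a=3, b=7

Final answer: e^(3t)·sin(7t)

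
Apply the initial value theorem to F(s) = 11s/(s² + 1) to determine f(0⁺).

f(0⁺) = lim_{s→∞} s·11s/(s² + 1) = lim_{s→∞} 11s²/(s² + 1) = 11

Final answer: 11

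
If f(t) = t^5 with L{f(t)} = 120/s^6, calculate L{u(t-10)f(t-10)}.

Time shift theorem: L{u(t-a)f(t-a)} = e^(-as)F(s). Here a=10, F(s) = 120/s^6, so L{u(t-10)f(t-10)} = e^(-10s)·120/s^6

Final answer: e^(-10s)·120/s^6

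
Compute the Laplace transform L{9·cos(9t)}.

L{cos(ωt)} = s/(s² + ω²), so L{cos(9t)} = s/(s² + 81). Then L{9·cos(9t)} = 9·s/(s² + 81) = 9s/(s² + 81)

Final answer: 9s/(s² + 81)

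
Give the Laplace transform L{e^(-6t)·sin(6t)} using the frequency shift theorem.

Frequency shift: L{e^(at)f(t)} = F(s-a). L{e^(-6t)·sin(6t)} = 6/((s+6)² + 36)

Final answer: 6/((s+6)² + 36)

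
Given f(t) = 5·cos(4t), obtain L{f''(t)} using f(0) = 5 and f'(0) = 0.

F(s) = 5s/(s² + 16). L{f''(t)} = s²F(s) - sf(0) - f'(0) = 5s³/(s² + 16) - 5s = (5s³ - 5s(s² + 16))/(s² + 16) = -80s/(s² + 16)

Final answer: -80s/(s² + 16)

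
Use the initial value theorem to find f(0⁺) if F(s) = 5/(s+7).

f(0⁺) = lim_{s→∞} s·5/(s+7) = lim_{s→∞} 5s/(s+7) = 5

Final answer: 5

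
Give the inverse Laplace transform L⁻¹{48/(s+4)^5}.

L⁻¹{n!/(s-a)^(n+1)} = t^n·e^(at) with n=4, a=-4. So L⁻¹{24/(s+4)^5} = t^4·e^(-4t), and L⁻¹{48/(s+4)^5} = (48/24)·t^4·e^(-4t) = 2·t^4·e^(-4t)

Final answer: 2·t^4·e^(-4t)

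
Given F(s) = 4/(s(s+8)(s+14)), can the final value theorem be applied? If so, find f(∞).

Poles of sF(s) = 4/((s+8)(s+14)) are at s = -8 and s = -14, both in the left half-plane. Theorem applies. f(∞) = lim_{s→0} sF(s) = 4/(8·14) = 1/28

Final answer: 1/28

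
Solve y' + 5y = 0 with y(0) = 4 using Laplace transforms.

L{y'} + 5L{y} = 0. sY - 4 + 5Y = 0. Y(s+5) = 4. Y = 4/(s+5)

Final answer: y(t) = 4e^(-5t)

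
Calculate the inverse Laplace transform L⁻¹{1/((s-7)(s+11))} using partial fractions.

Decompose: A/(s-7) + B/(s+11). A = 1/18, B = -1/18. f(t) = (e^(7t) - e^(-11t))/18

Final answer: (e^(7t) - e^(-11t))/18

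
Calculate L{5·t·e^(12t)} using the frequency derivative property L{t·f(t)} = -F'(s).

L{e^(12t)} = 1/(s-12). By frequency derivative: L{t·e^(12t)} = -d/ds[1/(s-12)] = -(-1)/(s-12)² = 1/(s-12)². Then L{5·t·e^(12t)} = 5·1/(s-12)² = 5/(s-12)²

Final answer: 5/(s-12)²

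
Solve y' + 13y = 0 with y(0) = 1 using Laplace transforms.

L{y'} + 13L{y} = 0. sY - 1 + 13Y = 0. Y(s+13) = 1. Y = 1/(s+13)

Final answer: y(t) = e^(-13t)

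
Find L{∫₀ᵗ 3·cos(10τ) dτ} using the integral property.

L{∫₀ᵗ f(τ)dτ} = F(s)/s with F(s) = 3s/(s² + 100), so the result is (3s/(s² + 100))/s = 3/(s² + 100)

Final answer: 3/(s² + 100)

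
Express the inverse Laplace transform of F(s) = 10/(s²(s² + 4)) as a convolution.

10/(s²(s² + 4)) = (1/s²)·(10/(s² + 4)) = L{t}·L{5·sin(2t)}. So f(t) = t*(5·sin(2t)) = ∫₀ᵗ 5τ·sin(2(t-τ)) dτ

Final answer: ∫₀ᵗ 5τ·sin(2(t-τ)) dτ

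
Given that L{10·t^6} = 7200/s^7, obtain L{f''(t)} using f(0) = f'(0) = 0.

L{f''(t)} = s²F(s) - sf(0) - f'(0) = s²·7200/s^7 - 0 - 0 = 7200/s^5

Final answer: 7200/s^5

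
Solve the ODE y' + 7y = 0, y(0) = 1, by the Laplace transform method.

L{y'} + 7L{y} = 0. sY - 1 + 7Y = 0. Y(s+7) = 1. Y = 1/(s+7)

Final answer: y(t) = e^(-7t)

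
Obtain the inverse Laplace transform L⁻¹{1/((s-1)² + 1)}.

Using frequency shift, L⁻¹{1/((s-1)² + 1)} = e^t·sin(t)

Final answer: e^t·sin(t)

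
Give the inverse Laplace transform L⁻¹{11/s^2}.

L⁻¹{n!/s^(n+1)} = t^n with n=1. So L⁻¹{1/s^2} = t, and L⁻¹{11/s^2} = (11/1)·t = 11·t

Final answer: 11·t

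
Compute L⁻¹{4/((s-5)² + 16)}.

Form: b/((s-a)² + b²) → e^(at)sin(bt). With a=5, b=4

Final answer: e^(5t)·sin(4t)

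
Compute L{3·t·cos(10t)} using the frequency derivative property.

L{cos(10t)} = s/(s² + 100). Derivative: d/ds[s/(s² + 100)] = [(s² + 100) - s·2s]/(s² + 100)² = (100 - s²)/(s² + 100)². So L{t·cos(10t)} = -F'(s) = (s² - 100)/(s² + 100)². Then L{3·t·cos(10t)} = 3·(s² - 100)/(s² + 100)²

Final answer: 3·(s² - 100)/(s² + 100)²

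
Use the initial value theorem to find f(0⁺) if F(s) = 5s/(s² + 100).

f(0⁺) = lim_{s→∞} s·5s/(s² + 100) = lim_{s→∞} 5s²/(s² + 100) = 5

Final answer: 5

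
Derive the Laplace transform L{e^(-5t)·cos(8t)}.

L{e^(at)·cos(ωt)} = (s-a)/((s-a)² + ω²), so L{e^(-5t)·cos(8t)} = (s+5)/((s+5)² + 64)

Final answer: (s+5)/((s+5)² + 64)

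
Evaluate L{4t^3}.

L{t^n} = n!/s^(n+1). So L{4t^3} = 4·3!/s^4 = 24/s^4

Final answer: 24/s^4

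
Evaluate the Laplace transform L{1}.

L{1} = 1 · L{1} = 1/s

Final answer: 1/s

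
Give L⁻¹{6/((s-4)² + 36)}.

Form: b/((s-a)² + b²) → e^(at)sin(bt). With a=4, b=6

Final answer: e^(4t)·sin(6t)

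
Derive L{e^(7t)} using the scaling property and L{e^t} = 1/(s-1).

Using L{f(at)} = (1/a)F(s/a) with a=7 and f(t) = e^t: L{e^(7t)} = (1/7) · 1/((s/7)-1) = (1/7) · 7/(s-7) = 1/(s-7)

Final answer: 1/(s-7)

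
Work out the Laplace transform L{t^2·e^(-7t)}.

L{t^n·e^(at)} = n!/(s-a)^(n+1), so L{t^2·e^(-7t)} = 2/(s+7)^3

Final answer: 2/(s+7)^3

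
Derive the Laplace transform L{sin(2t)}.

L{sin(ωt)} = ω/(s² + ω²), so L{sin(2t)} = 2/(s² + 4)

Final answer: 2/(s² + 4)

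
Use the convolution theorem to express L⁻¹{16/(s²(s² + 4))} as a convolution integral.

16/(s²(s² + 4)) = (1/s²)·(16/(s² + 4)) = L{t}·L{8·sin(2t)}. So f(t) = t*(8·sin(2t)) = ∫₀ᵗ 8τ·sin(2(t-τ)) dτ

Final answer: ∫₀ᵗ 8τ·sin(2(t-τ)) dτ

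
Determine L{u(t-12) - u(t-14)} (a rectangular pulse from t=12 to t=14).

L{u(t-a)} = e^(-as)/s. L{u(t-12) - u(t-14)} = (e^(-12s) - e^(-14s))/s

Final answer: (e^(-12s) - e^(-14s))/s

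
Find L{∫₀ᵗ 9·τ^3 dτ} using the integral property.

L{∫₀ᵗ f(τ)dτ} = F(s)/s with f(t) = 9t^3. F(s) = 54/s^4, so L{∫₀ᵗ 9·τ^3 dτ} = (54/s^4)/s = 54/s^5. (Check: ∫₀ᵗ 9·τ^3 dτ = 9t^4/4.)

Final answer: 54/s^5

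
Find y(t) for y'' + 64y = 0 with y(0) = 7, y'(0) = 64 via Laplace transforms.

L{y''} + 64L{y} = 0. s²Y - 7s - 64 + 64Y = 0. Y(s² + 64) = 7s + 64. Y = (7s + 64)/(s² + 64). Inverting: y(t) = 7cos(8t) + 8sin(8t)

Final answer: y(t) = 7cos(8t) + 8sin(8t)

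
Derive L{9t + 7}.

L{9t + 7} = 9·L{t} + 7·L{1} = 9/s² + 7/s

Final answer: 9/s² + 7/s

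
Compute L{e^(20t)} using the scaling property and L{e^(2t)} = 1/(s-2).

Using L{f(at)} = (1/a)F(s/a) with a=10 and f(t) = e^(2t): L{e^(20t)} = (1/10) · 1/((s/10)-2) = (1/10) · 10/(s-20) = 1/(s-20)

Final answer: 1/(s-20)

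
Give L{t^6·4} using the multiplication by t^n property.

L{4} = 4/s. d^1/ds^1[1/s] = -1/s². d^2/ds^2[1/s] = 2/s^3. d^3/ds^3[1/s] = -6/s^4. d^4/ds^4[1/s] = 24/s^5. d^5/ds^5[1/s] = -120/s^6. d^6/ds^6[1/s] = 720/s^7. So L{t^6} = (-1)^{6}·720/s^7 = 720/s^7. Then L{t^6·4} = 4·720/s^7 = 2880/s^7

Final answer: 2880/s^7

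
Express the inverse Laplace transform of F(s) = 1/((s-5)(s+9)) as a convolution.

1/((s-5)(s+9)) = (1/(s-5))·(1/(s+9)) = L{e^(5t)}·L{e^(-9t)}. So f(t) = e^(5t)*e^(-9t) = ∫₀ᵗ e^(5τ)·e^(-9(t-τ)) dτ

Final answer: ∫₀ᵗ e^(5τ)·e^(-9(t-τ)) dτ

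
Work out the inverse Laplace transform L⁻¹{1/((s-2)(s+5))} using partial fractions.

Decompose: A/(s-2) + B/(s+5). A = 1/7, B = -1/7. f(t) = (e^(2t) - e^(-5t))/7

Final answer: (e^(2t) - e^(-5t))/7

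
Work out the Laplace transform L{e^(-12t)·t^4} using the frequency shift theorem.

L{e^(at)·t^n} = n!/(s-a)^(n+1), so L{e^(-12t)·t^4} = 24/(s+12)^5

Final answer: 24/(s+12)^5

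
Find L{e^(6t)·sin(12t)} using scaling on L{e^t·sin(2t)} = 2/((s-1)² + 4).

Scaling with a=6: L{e^(6t)·sin(12t)} = (1/6) · 2/((s/6-1)² + 4). Simplifying: 12/((s-6)² + 144)

Final answer: 12/((s-6)² + 144)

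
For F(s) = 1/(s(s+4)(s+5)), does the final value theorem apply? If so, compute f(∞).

Poles of sF(s) = 1/((s+4)(s+5)) are at s = -4 and s = -5, both in the left half-plane. Theorem applies. f(∞) = lim_{s→0} sF(s) = 1/(4·5) = 1/20

Final answer: 1/20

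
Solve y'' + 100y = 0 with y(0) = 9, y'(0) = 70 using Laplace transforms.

L{y''} + 100L{y} = 0. s²Y - 9s - 70 + 100Y = 0. Y(s² + 100) = 9s + 70. Y = (9s + 70)/(s² + 100). Inverting: y(t) = 9cos(10t) + 7sin(10t)

Final answer: y(t) = 9cos(10t) + 7sin(10t)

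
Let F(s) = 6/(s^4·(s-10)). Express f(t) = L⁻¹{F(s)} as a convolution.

6/(s^4·(s-10)) = (6/s^4)·(1/(s-10)) = L{t^3}·L{e^(10t)}. So f(t) = t^3*e^(10t) = ∫₀ᵗ τ^3·e^(10(t-τ)) dτ

Final answer: ∫₀ᵗ τ^3·e^(10(t-τ)) dτ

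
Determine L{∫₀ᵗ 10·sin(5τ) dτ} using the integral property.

L{∫₀ᵗ f(τ)dτ} = F(s)/s with F(s) = 50/(s² + 25), so the result is (50/(s² + 25))/s = 50/(s(s² + 25))

Final answer: 50/(s(s² + 25))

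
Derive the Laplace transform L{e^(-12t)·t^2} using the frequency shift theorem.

L{e^(at)·t^n} = n!/(s-a)^(n+1), so L{e^(-12t)·t^2} = 2/(s+12)^3

Final answer: 2/(s+12)^3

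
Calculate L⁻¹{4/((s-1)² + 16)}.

Form: b/((s-a)² + b²) → e^(at)sin(bt). With a=1, b=4

Final answer: e^t·sin(4t)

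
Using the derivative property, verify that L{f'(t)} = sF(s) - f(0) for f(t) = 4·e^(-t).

f'(t) = -4e^(-t). Direct: L{f'(t)} = -4/(s+1). Property: s·4/(s+1) - 4 = (4s - 4(s+1))/(s+1) = -4/(s+1). ✓

Final answer: -4/(s+1)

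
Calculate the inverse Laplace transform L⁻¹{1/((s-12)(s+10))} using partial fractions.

Decompose: A/(s-12) + B/(s+10). A = 1/22, B = -1/22. f(t) = (e^(12t) - e^(-10t))/22

Final answer: (e^(12t) - e^(-10t))/22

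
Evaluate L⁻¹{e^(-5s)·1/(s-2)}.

L⁻¹{1/(s-2)} = e^(2t). By the time shift theorem, L⁻¹{e^(-as)F(s)} = u(t-a)f(t-a) with a=5, so L⁻¹{e^(-5s)·1/(s-2)} = u(t-5)·e^(2(t-5))

Final answer: u(t-5)·e^(2(t-5))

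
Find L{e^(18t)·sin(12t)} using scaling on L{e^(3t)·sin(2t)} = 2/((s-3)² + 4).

Scaling with a=6: L{e^(18t)·sin(12t)} = (1/6) · 2/((s/6-3)² + 4). Simplifying: 12/((s-18)² + 144)

Final answer: 12/((s-18)² + 144)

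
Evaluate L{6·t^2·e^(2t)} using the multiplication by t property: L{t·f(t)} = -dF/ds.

Using L{t^n·e^(at)} = n!/(s-a)^(n+1), L{t^2·e^(2t)} = 2/(s-2)^3, so L{6·t^2·e^(2t)} = 6·2/(s-2)^3 = 12/(s-2)^3

Final answer: 12/(s-2)^3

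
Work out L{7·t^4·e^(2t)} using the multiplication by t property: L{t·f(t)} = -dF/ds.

Using L{t^n·e^(at)} = n!/(s-a)^(n+1), L{t^4·e^(2t)} = 24/(s-2)^5, so L{7·t^4·e^(2t)} = 7·24/(s-2)^5 = 168/(s-2)^5

Final answer: 168/(s-2)^5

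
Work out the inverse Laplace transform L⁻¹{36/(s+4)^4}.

L⁻¹{n!/(s-a)^(n+1)} = t^n·e^(at) with n=3, a=-4. So L⁻¹{6/(s+4)^4} = t^3·e^(-4t), and L⁻¹{36/(s+4)^4} = (36/6)·t^3·e^(-4t) = 6·t^3·e^(-4t)

Final answer: 6·t^3·e^(-4t)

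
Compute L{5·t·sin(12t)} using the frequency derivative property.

L{sin(12t)} = 12/(s² + 144). By L{t·f(t)} = -F'(s): -d/ds[12/(s² + 144)] = -(12)·(-2s)/(s² + 144)² = 24s/(s² + 144)². Then L{5·t·sin(12t)} = 5·24s/(s² + 144)² = 120s/(s² + 144)²

Final answer: 120s/(s² + 144)²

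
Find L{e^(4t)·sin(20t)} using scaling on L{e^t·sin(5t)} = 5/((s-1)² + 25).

Scaling with a=4: L{e^(4t)·sin(20t)} = (1/4) · 5/((s/4-1)² + 25). Simplifying: 20/((s-4)² + 400)

Final answer: 20/((s-4)² + 400)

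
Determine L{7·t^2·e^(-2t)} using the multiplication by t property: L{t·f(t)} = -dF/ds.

Using L{t^n·e^(at)} = n!/(s-a)^(n+1), L{t^2·e^(-2t)} = 2/(s+2)^3, so L{7·t^2·e^(-2t)} = 7·2/(s+2)^3 = 14/(s+2)^3

Final answer: 14/(s+2)^3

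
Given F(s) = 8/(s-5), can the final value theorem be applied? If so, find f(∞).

sF(s) = 8s/(s-5) has a pole at s = 5 in the right half-plane. Theorem does NOT apply (unstable system; f(t) = 8·e^(5t) grows without bound).

Final answer: Not applicable (unstable)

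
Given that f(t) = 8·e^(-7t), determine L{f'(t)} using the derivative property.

f(0) = 8, F(s) = 8/(s+7). L{f'(t)} = s·F(s) - f(0) = 8s/(s+7) - 8 = (8s - 8(s+7))/(s+7) = -56/(s+7)

Final answer: -56/(s+7)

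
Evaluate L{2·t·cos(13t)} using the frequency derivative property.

L{cos(13t)} = s/(s² + 169). Derivative: d/ds[s/(s² + 169)] = [(s² + 169) - s·2s]/(s² + 169)² = (169 - s²)/(s² + 169)². So L{t·cos(13t)} = -F'(s) = (s² - 169)/(s² + 169)². Then L{2·t·cos(13t)} = 2·(s² - 169)/(s² + 169)²

Final answer: 2·(s² - 169)/(s² + 169)²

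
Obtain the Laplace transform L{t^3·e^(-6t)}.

L{t^n·e^(at)} = n!/(s-a)^(n+1), so L{t^3·e^(-6t)} = 6/(s+6)^4

Final answer: 6/(s+6)^4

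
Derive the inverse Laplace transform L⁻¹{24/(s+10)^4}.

L⁻¹{n!/(s-a)^(n+1)} = t^n·e^(at) with n=3, a=-10. So L⁻¹{6/(s+10)^4} = t^3·e^(-10t), and L⁻¹{24/(s+10)^4} = (24/6)·t^3·e^(-10t) = 4·t^3·e^(-10t)

Final answer: 4·t^3·e^(-10t)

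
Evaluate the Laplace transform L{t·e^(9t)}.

L{t^n·e^(at)} = n!/(s-a)^(n+1), so L{t·e^(9t)} = 1/(s-9)^2

Final answer: 1/(s-9)^2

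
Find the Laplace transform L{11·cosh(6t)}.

L{cosh(ωt)} = s/(s² - ω²), so L{cosh(6t)} = s/(s² - 36). Then L{11·cosh(6t)} = 11·s/(s² - 36) = 11s/(s² - 36)

Final answer: 11s/(s² - 36)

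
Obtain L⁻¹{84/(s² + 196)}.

This is the form c·a/(s² + a²) with a = 14, c = 6. L⁻¹ = 6·sin(14t)

Final answer: 6·sin(14t)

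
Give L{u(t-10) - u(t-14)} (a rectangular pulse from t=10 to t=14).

L{u(t-a)} = e^(-as)/s. L{u(t-10) - u(t-14)} = (e^(-10s) - e^(-14s))/s

Final answer: (e^(-10s) - e^(-14s))/s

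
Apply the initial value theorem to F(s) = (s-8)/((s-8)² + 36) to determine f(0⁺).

f(0⁺) = lim_{s→∞} sF(s) = lim_{s→∞} s(s-8)/((s-8)² + 36) = 1

Final answer: 1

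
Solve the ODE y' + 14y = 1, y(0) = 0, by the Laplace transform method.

sY + 14Y = 1/s. Y = 1/(s(s+14)). Partial fractions: Y = 1/14/s - 1/14/(s+14)

Final answer: y(t) = 1/14(1 - e^(-14t))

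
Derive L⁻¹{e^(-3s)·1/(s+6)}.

L⁻¹{1/(s+6)} = e^(-6t). By the time shift theorem, L⁻¹{e^(-as)F(s)} = u(t-a)f(t-a) with a=3, so L⁻¹{e^(-3s)·1/(s+6)} = u(t-3)·e^(-6(t-3))

Final answer: u(t-3)·e^(-6(t-3))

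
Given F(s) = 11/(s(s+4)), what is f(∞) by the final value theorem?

f(∞) = lim_{s→0} s·11/(s(s+4)) = lim_{s→0} 11/(s+4) = 11/4 = 11/4

Final answer: 11/4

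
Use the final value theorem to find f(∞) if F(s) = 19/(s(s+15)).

f(∞) = lim_{s→0} s·19/(s(s+15)) = lim_{s→0} 19/(s+15) = 19/15 = 19/15

Final answer: 19/15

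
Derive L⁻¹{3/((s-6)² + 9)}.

Form: b/((s-a)² + b²) → e^(at)sin(bt). With a=6, b=3

Final answer: e^(6t)·sin(3t)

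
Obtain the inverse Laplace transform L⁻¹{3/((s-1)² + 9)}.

Using frequency shift, L⁻¹{3/((s-1)² + 9)} = e^t·sin(3t)

Final answer: e^t·sin(3t)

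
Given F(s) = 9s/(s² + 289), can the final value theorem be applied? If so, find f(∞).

The final value theorem requires all poles of sF(s) in the left half-plane. sF(s) = 9s²/(s² + 289) has poles at s = ±17i (imaginary axis). Theorem does NOT apply (oscillatory system).

Final answer: Not applicable (oscillatory)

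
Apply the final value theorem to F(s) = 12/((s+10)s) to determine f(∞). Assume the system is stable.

f(∞) = lim_{s→0} sF(s) = lim_{s→0} 12/(s+10) = 6/5

Final answer: 6/5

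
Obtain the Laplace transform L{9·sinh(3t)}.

L{sinh(ωt)} = ω/(s² - ω²), so L{sinh(3t)} = 3/(s² - 9). Then L{9·sinh(3t)} = 9·3/(s² - 9) = 27/(s² - 9)

Final answer: 27/(s² - 9)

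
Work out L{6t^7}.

L{t^n} = n!/s^(n+1). So L{6t^7} = 6·7!/s^8 = 30240/s^8

Final answer: 30240/s^8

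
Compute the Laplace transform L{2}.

L{2} = 2 · L{1} = 2/s

Final answer: 2/s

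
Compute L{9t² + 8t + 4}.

L{9t² + 8t + 4} = 9·2/s³ + 8/s² + 4/s = 18/s³ + 8/s² + 4/s

Final answer: 18/s³ + 8/s² + 4/s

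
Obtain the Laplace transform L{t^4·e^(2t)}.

L{t^n·e^(at)} = n!/(s-a)^(n+1), so L{t^4·e^(2t)} = 24/(s-2)^5

Final answer: 24/(s-2)^5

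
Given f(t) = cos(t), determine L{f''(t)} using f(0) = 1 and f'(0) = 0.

F(s) = s/(s² + 1). L{f''(t)} = s²F(s) - sf(0) - f'(0) = s³/(s² + 1) - s = (s³ - s(s² + 1))/(s² + 1) = -1s/(s² + 1)

Final answer: -1s/(s² + 1)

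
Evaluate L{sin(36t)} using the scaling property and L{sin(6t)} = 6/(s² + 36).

Using L{f(at)} = (1/a)F(s/a) with a=6: L{sin(36t)} = (1/6) · 6/((s/6)² + 36) = (1/6) · 6·36/(s² + 1296) = 36/(s² + 1296)

Final answer: 36/(s² + 1296)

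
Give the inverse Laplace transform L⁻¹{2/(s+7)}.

L⁻¹{1/(s-a)} = e^(at), so L⁻¹{1/(s+7)} = e^(-7t), and L⁻¹{2/(s+7)} = 2·e^(-7t)

Final answer: 2·e^(-7t)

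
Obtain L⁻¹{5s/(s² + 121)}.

This is the form c·s/(s² + a²) with a = 11, c = 5. L⁻¹ = 5·cos(11t)

Final answer: 5·cos(11t)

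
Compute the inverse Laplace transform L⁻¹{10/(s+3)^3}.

L⁻¹{n!/(s-a)^(n+1)} = t^n·e^(at) with n=2, a=-3. So L⁻¹{2/(s+3)^3} = t^2·e^(-3t), and L⁻¹{10/(s+3)^3} = (10/2)·t^2·e^(-3t) = 5·t^2·e^(-3t)

Final answer: 5·t^2·e^(-3t)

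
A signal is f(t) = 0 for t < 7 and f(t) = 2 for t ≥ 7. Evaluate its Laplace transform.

f(t) = 2·u(t-7). L{u(t-7)} = e^(-7s)/s, so L{f(t)} = 2·e^(-7s)/s

Final answer: 2·e^(-7s)/s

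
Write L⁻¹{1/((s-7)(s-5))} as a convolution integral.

1/((s-7)(s-5)) = (1/(s-7))·(1/(s-5)) = L{e^(7t)}·L{e^(5t)}. So f(t) = e^(7t)*e^(5t) = ∫₀ᵗ e^(7τ)·e^(5(t-τ)) dτ

Final answer: ∫₀ᵗ e^(7τ)·e^(5(t-τ)) dτ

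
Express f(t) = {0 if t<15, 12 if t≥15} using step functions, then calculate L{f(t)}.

f(t) = 12·u(t-15). L{u(t-15)} = e^(-15s)/s, so L{f(t)} = 12·e^(-15s)/s

Final answer: 12·e^(-15s)/s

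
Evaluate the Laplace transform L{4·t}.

L{t^n} = n!/s^(n+1), so L{t} = 1/s^2. Then L{4·t} = 4·1/s^2 = 4/s^2

Final answer: 4/s^2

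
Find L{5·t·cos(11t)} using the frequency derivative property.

L{cos(11t)} = s/(s² + 121). Derivative: d/ds[s/(s² + 121)] = [(s² + 121) - s·2s]/(s² + 121)² = (121 - s²)/(s² + 121)². So L{t·cos(11t)} = -F'(s) = (s² - 121)/(s² + 121)². Then L{5·t·cos(11t)} = 5·(s² - 121)/(s² + 121)²

Final answer: 5·(s² - 121)/(s² + 121)²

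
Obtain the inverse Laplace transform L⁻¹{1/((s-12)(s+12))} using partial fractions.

Decompose: A/(s-12) + B/(s+12). A = 1/24, B = -1/24. f(t) = (e^(12t) - e^(-12t))/24

Final answer: (e^(12t) - e^(-12t))/24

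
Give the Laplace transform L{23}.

L{23} = 23 · L{1} = 23/s

Final answer: 23/s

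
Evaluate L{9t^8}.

L{t^n} = n!/s^(n+1). So L{9t^8} = 9·8!/s^9 = 362880/s^9

Final answer: 362880/s^9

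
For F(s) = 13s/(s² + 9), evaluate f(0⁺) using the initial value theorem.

f(0⁺) = lim_{s→∞} s·13s/(s² + 9) = lim_{s→∞} 13s²/(s² + 9) = 13

Final answer: 13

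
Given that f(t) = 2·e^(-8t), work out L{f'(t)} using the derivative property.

f(0) = 2, F(s) = 2/(s+8). L{f'(t)} = s·F(s) - f(0) = 2s/(s+8) - 2 = (2s - 2(s+8))/(s+8) = -16/(s+8)

Final answer: -16/(s+8)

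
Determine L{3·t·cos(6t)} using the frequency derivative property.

L{cos(6t)} = s/(s² + 36). Derivative: d/ds[s/(s² + 36)] = [(s² + 36) - s·2s]/(s² + 36)² = (36 - s²)/(s² + 36)². So L{t·cos(6t)} = -F'(s) = (s² - 36)/(s² + 36)². Then L{3·t·cos(6t)} = 3·(s² - 36)/(s² + 36)²

Final answer: 3·(s² - 36)/(s² + 36)²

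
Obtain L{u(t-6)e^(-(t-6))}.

u(t-a)f(t-a) with f(t)=e^(-t). L{e^(-t)} = 1/(s+1). By time shift: e^(-6s)/(s+1)

Final answer: e^(-6s)/(s+1)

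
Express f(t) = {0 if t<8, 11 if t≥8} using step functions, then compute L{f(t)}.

f(t) = 11·u(t-8). L{u(t-8)} = e^(-8s)/s, so L{f(t)} = 11·e^(-8s)/s

Final answer: 11·e^(-8s)/s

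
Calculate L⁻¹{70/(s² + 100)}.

This is the form c·a/(s² + a²) with a = 10, c = 7. L⁻¹ = 7·sin(10t)

Final answer: 7·sin(10t)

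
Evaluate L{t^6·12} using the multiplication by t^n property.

L{12} = 12/s. d^1/ds^1[1/s] = -1/s². d^2/ds^2[1/s] = 2/s^3. d^3/ds^3[1/s] = -6/s^4. d^4/ds^4[1/s] = 24/s^5. d^5/ds^5[1/s] = -120/s^6. d^6/ds^6[1/s] = 720/s^7. So L{t^6} = (-1)^{6}·720/s^7 = 720/s^7. Then L{t^6·12} = 12·720/s^7 = 8640/s^7

Final answer: 8640/s^7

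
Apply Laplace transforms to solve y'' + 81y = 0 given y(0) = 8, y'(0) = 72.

L{y''} + 81L{y} = 0. s²Y - 8s - 72 + 81Y = 0. Y(s² + 81) = 8s + 72. Y = (8s + 72)/(s² + 81). Inverting: y(t) = 8cos(9t) + 8sin(9t)

Final answer: y(t) = 8cos(9t) + 8sin(9t)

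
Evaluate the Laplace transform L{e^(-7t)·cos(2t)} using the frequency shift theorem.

Frequency shift: L{e^(at)f(t)} = F(s-a). L{e^(-7t)·cos(2t)} = (s+7)/((s+7)² + 4)

Final answer: (s+7)/((s+7)² + 4)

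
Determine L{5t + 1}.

L{5t + 1} = 5·L{t} + L{1} = 5/s² + 1/s

Final answer: 5/s² + 1/s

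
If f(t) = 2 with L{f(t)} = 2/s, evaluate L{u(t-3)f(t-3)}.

Time shift theorem: L{u(t-a)f(t-a)} = e^(-as)F(s). Here a=3, F(s) = 2/s, so L{u(t-3)f(t-3)} = e^(-3s)·2/s

Final answer: e^(-3s)·2/s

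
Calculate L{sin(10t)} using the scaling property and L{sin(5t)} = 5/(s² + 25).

Using L{f(at)} = (1/a)F(s/a) with a=2: L{sin(10t)} = (1/2) · 5/((s/2)² + 25) = (1/2) · 5·4/(s² + 100) = 10/(s² + 100)

Final answer: 10/(s² + 100)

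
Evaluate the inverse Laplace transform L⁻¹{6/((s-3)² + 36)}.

Using frequency shift, L⁻¹{6/((s-3)² + 36)} = e^(3t)·sin(6t)

Final answer: e^(3t)·sin(6t)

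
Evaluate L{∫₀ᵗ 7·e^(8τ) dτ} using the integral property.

L{∫₀ᵗ f(τ)dτ} = F(s)/s with F(s) = 7/(s-8), so L{∫₀ᵗ 7·e^(8τ) dτ} = 7/(s(s-8))

Final answer: 7/(s(s-8))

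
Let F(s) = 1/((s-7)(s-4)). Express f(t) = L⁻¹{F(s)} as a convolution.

1/((s-7)(s-4)) = (1/(s-7))·(1/(s-4)) = L{e^(7t)}·L{e^(4t)}. So f(t) = e^(7t)*e^(4t) = ∫₀ᵗ e^(7τ)·e^(4(t-τ)) dτ

Final answer: ∫₀ᵗ e^(7τ)·e^(4(t-τ)) dτ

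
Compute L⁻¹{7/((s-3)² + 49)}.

Form: b/((s-a)² + b²) → e^(at)sin(bt). With a=3, b=7

Final answer: e^(3t)·sin(7t)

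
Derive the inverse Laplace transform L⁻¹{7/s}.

L⁻¹{c/s} = c, so L⁻¹{7/s} = 7

Final answer: 7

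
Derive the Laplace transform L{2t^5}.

L{2t^5} = 2 · L{t^5} = 2 · 120/s^6 = 240/s^6

Final answer: 240/s^6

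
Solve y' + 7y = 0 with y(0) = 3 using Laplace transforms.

L{y'} + 7L{y} = 0. sY - 3 + 7Y = 0. Y(s+7) = 3. Y = 3/(s+7)

Final answer: y(t) = 3e^(-7t)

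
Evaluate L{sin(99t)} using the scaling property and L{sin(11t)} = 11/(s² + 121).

Using L{f(at)} = (1/a)F(s/a) with a=9: L{sin(99t)} = (1/9) · 11/((s/9)² + 121) = (1/9) · 11·81/(s² + 9801) = 99/(s² + 9801)

Final answer: 99/(s² + 9801)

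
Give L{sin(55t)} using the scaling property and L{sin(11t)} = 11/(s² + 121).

Using L{f(at)} = (1/a)F(s/a) with a=5: L{sin(55t)} = (1/5) · 11/((s/5)² + 121) = (1/5) · 11·25/(s² + 3025) = 55/(s² + 3025)

Final answer: 55/(s² + 3025)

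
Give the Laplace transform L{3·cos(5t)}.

L{cos(ωt)} = s/(s² + ω²), so L{cos(5t)} = s/(s² + 25). Then L{3·cos(5t)} = 3·s/(s² + 25) = 3s/(s² + 25)

Final answer: 3s/(s² + 25)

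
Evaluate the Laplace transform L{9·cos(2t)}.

L{cos(ωt)} = s/(s² + ω²), so L{cos(2t)} = s/(s² + 4). Then L{9·cos(2t)} = 9·s/(s² + 4) = 9s/(s² + 4)

Final answer: 9s/(s² + 4)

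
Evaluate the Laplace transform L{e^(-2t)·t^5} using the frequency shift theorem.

L{e^(at)·t^n} = n!/(s-a)^(n+1), so L{e^(-2t)·t^5} = 120/(s+2)^6

Final answer: 120/(s+2)^6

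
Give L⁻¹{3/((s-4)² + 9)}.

Form: b/((s-a)² + b²) → e^(at)sin(bt). With a=4, b=3

Final answer: e^(4t)·sin(3t)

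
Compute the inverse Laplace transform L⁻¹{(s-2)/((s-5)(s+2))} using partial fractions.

Using partial fractions, f(t) = (3e^(5t) + 4e^(-2t))/7

Final answer: (3e^(5t) + 4e^(-2t))/7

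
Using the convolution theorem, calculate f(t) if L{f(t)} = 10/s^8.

10/s^8 = (10/s)·(1/s^7) = L{10}·L{t^6/720}. By convolution, f(t) = 10*t^6/720 = ∫₀ᵗ 10·τ^6/720 dτ = 10·t^7/5040

Final answer: 10·t^7/5040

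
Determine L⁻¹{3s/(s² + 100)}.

This is the form c·s/(s² + a²) with a = 10, c = 3. L⁻¹ = 3·cos(10t)

Final answer: 3·cos(10t)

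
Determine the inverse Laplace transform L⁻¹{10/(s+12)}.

L⁻¹{1/(s-a)} = e^(at), so L⁻¹{1/(s+12)} = e^(-12t), and L⁻¹{10/(s+12)} = 10·e^(-12t)

Final answer: 10·e^(-12t)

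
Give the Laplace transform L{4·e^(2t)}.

L{e^(at)} = 1/(s-a), so L{e^(2t)} = 1/(s-2). Then L{4·e^(2t)} = 4/(s-2)

Final answer: 4/(s-2)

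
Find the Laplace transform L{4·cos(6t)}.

L{cos(ωt)} = s/(s² + ω²), so L{cos(6t)} = s/(s² + 36). Then L{4·cos(6t)} = 4·s/(s² + 36) = 4s/(s² + 36)

Final answer: 4s/(s² + 36)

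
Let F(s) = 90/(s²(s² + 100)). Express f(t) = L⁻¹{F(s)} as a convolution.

90/(s²(s² + 100)) = (1/s²)·(90/(s² + 100)) = L{t}·L{9·sin(10t)}. So f(t) = t*(9·sin(10t)) = ∫₀ᵗ 9τ·sin(10(t-τ)) dτ

Final answer: ∫₀ᵗ 9τ·sin(10(t-τ)) dτ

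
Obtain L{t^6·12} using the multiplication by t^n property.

L{12} = 12/s. d^1/ds^1[1/s] = -1/s². d^2/ds^2[1/s] = 2/s^3. d^3/ds^3[1/s] = -6/s^4. d^4/ds^4[1/s] = 24/s^5. d^5/ds^5[1/s] = -120/s^6. d^6/ds^6[1/s] = 720/s^7. So L{t^6} = (-1)^{6}·720/s^7 = 720/s^7. Then L{t^6·12} = 12·720/s^7 = 8640/s^7

Final answer: 8640/s^7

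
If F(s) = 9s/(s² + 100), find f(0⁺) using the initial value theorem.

f(0⁺) = lim_{s→∞} s·9s/(s² + 100) = lim_{s→∞} 9s²/(s² + 100) = 9

Final answer: 9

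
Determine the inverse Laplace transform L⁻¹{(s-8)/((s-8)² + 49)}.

Using frequency shift, L⁻¹{(s-8)/((s-8)² + 49)} = e^(8t)·cos(7t)

Final answer: e^(8t)·cos(7t)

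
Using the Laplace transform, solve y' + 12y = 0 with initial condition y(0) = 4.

L{y'} + 12L{y} = 0. sY - 4 + 12Y = 0. Y(s+12) = 4. Y = 4/(s+12)

Final answer: y(t) = 4e^(-12t)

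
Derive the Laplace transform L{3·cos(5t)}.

L{cos(ωt)} = s/(s² + ω²), so L{cos(5t)} = s/(s² + 25). Then L{3·cos(5t)} = 3·s/(s² + 25) = 3s/(s² + 25)

Final answer: 3s/(s² + 25)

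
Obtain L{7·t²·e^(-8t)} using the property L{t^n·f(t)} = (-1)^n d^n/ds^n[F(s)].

L{e^(-8t)} = 1/(s+8). d/ds[1/(s+8)] = -1/(s+8)². d²/ds²[1/(s+8)] = 2/(s+8)³. So L{t²·e^(-8t)} = (-1)² · 2/(s+8)³ = 2/(s+8)³. Then L{7·t²·e^(-8t)} = 7·2/(s+8)³ = 14/(s+8)³

Final answer: 14/(s+8)³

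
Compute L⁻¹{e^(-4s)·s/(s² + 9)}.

L⁻¹{s/(s² + 9)} = cos(3t). By the time shift theorem, L⁻¹{e^(-as)F(s)} = u(t-a)f(t-a) with a=4, so L⁻¹{e^(-4s)·s/(s² + 9)} = u(t-4)·cos(3(t-4))

Final answer: u(t-4)·cos(3(t-4))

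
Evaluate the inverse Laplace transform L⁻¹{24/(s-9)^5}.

L⁻¹{n!/(s-a)^(n+1)} = t^n·e^(at), so L⁻¹{24/(s-9)^5} = t^4·e^(9t)

Final answer: t^4·e^(9t)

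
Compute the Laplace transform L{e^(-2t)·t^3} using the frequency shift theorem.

L{e^(at)·t^n} = n!/(s-a)^(n+1), so L{e^(-2t)·t^3} = 6/(s+2)^4

Final answer: 6/(s+2)^4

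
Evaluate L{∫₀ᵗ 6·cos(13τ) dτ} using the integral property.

L{∫₀ᵗ f(τ)dτ} = F(s)/s with F(s) = 6s/(s² + 169), so the result is (6s/(s² + 169))/s = 6/(s² + 169)

Final answer: 6/(s² + 169)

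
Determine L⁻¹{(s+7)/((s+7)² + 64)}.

Using frequency shift: L⁻¹{(s-a)/((s-a)² + b²)} = e^(at)cos(bt). Here a=-7, b=8

Final answer: e^(-7t)·cos(8t)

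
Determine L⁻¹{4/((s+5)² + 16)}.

Form: b/((s-a)² + b²) → e^(at)sin(bt). With a=-5, b=4

Final answer: e^(-5t)·sin(4t)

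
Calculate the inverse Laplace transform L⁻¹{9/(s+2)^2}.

L⁻¹{n!/(s-a)^(n+1)} = t^n·e^(at) with n=1, a=-2. So L⁻¹{1/(s+2)^2} = t·e^(-2t), and L⁻¹{9/(s+2)^2} = (9/1)·t·e^(-2t) = 9·t·e^(-2t)

Final answer: 9·t·e^(-2t)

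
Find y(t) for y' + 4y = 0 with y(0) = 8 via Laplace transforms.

L{y'} + 4L{y} = 0. sY - 8 + 4Y = 0. Y(s+4) = 8. Y = 8/(s+4)

Final answer: y(t) = 8e^(-4t)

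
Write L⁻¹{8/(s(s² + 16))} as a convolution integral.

8/(s(s² + 16)) = (1/s)·(8/(s² + 16)) = L{1}·L{2·sin(4t)}. So f(t) = 1*(2·sin(4t)) = ∫₀ᵗ 2·sin(4τ) dτ

Final answer: ∫₀ᵗ 2·sin(4τ) dτ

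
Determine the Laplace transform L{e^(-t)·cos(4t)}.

L{e^(at)·cos(ωt)} = (s-a)/((s-a)² + ω²), so L{e^(-t)·cos(4t)} = (s+1)/((s+1)² + 16)

Final answer: (s+1)/((s+1)² + 16)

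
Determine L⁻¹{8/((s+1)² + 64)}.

Form: b/((s-a)² + b²) → e^(at)sin(bt). With a=-1, b=8

Final answer: e^(-t)·sin(8t)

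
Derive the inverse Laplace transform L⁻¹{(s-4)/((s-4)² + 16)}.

Using frequency shift, L⁻¹{(s-4)/((s-4)² + 16)} = e^(4t)·cos(4t)

Final answer: e^(4t)·cos(4t)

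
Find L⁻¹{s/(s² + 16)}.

This is the form c·s/(s² + a²) with a = 4. L⁻¹ = cos(4t)

Final answer: cos(4t)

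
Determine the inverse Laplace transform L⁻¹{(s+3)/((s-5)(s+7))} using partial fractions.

Using partial fractions, f(t) = (8e^(5t) + 4e^(-7t))/12

Final answer: (8e^(5t) + 4e^(-7t))/12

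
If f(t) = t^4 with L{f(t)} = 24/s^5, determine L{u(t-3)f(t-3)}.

Time shift theorem: L{u(t-a)f(t-a)} = e^(-as)F(s). Here a=3, F(s) = 24/s^5, so L{u(t-3)f(t-3)} = e^(-3s)·24/s^5

Final answer: e^(-3s)·24/s^5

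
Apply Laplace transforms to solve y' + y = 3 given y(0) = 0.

sY + Y = 3/s. Y = 3/(s(s+1)). Partial fractions: Y = 3/s - 3/(s+1)

Final answer: y(t) = 3(1 - e^(-t))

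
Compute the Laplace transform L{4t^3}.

L{4t^3} = 4 · L{t^3} = 4 · 6/s^4 = 24/s^4

Final answer: 24/s^4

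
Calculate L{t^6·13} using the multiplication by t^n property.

L{13} = 13/s. d^1/ds^1[1/s] = -1/s². d^2/ds^2[1/s] = 2/s^3. d^3/ds^3[1/s] = -6/s^4. d^4/ds^4[1/s] = 24/s^5. d^5/ds^5[1/s] = -120/s^6. d^6/ds^6[1/s] = 720/s^7. So L{t^6} = (-1)^{6}·720/s^7 = 720/s^7. Then L{t^6·13} = 13·720/s^7 = 9360/s^7

Final answer: 9360/s^7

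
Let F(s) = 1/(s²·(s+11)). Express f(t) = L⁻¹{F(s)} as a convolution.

1/(s²·(s+11)) = (1/s^2)·(1/(s+11)) = L{t}·L{e^(-11t)}. So f(t) = t*e^(-11t) = ∫₀ᵗ τ·e^(-11(t-τ)) dτ

Final answer: ∫₀ᵗ τ·e^(-11(t-τ)) dτ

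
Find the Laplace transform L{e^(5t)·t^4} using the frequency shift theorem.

L{e^(at)·t^n} = n!/(s-a)^(n+1), so L{e^(5t)·t^4} = 24/(s-5)^5

Final answer: 24/(s-5)^5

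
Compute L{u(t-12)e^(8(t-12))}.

u(t-a)f(t-a) with f(t)=e^(8t). L{e^(8t)} = 1/(s-8). By time shift: e^(-12s)/(s-8)

Final answer: e^(-12s)/(s-8)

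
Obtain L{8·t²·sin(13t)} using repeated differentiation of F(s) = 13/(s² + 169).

F(s) = 13/(s² + 169). F'(s) = -26s/(s² + 169)². F''(s) = -26(169 - 3s²)/(s² + 169)³ = (78s² - 4394)/(s² + 169)³. So L{t²·sin(13t)} = (-1)² F''(s) = (78s² - 4394)/(s² + 169)³. Then L{8·t²·sin(13t)} = 8·(78s² - 4394)/(s² + 169)³ = (624s² - 35152)/(s² + 169)³

Final answer: (624s² - 35152)/(s² + 169)³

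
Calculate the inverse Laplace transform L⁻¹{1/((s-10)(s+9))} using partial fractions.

Decompose: A/(s-10) + B/(s+9). A = 1/19, B = -1/19. f(t) = (e^(10t) - e^(-9t))/19

Final answer: (e^(10t) - e^(-9t))/19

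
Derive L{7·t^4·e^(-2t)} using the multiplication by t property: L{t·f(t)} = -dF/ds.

Using L{t^n·e^(at)} = n!/(s-a)^(n+1), L{t^4·e^(-2t)} = 24/(s+2)^5, so L{7·t^4·e^(-2t)} = 7·24/(s+2)^5 = 168/(s+2)^5

Final answer: 168/(s+2)^5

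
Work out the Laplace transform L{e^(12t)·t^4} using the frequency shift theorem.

L{e^(at)·t^n} = n!/(s-a)^(n+1), so L{e^(12t)·t^4} = 24/(s-12)^5

Final answer: 24/(s-12)^5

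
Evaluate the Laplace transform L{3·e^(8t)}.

L{e^(at)} = 1/(s-a), so L{e^(8t)} = 1/(s-8). Then L{3·e^(8t)} = 3/(s-8)

Final answer: 3/(s-8)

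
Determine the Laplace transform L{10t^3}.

L{10t^3} = 10 · L{t^3} = 10 · 6/s^4 = 60/s^4

Final answer: 60/s^4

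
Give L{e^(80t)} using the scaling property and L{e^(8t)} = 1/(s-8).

Using L{f(at)} = (1/a)F(s/a) with a=10 and f(t) = e^(8t): L{e^(80t)} = (1/10) · 1/((s/10)-8) = (1/10) · 10/(s-80) = 1/(s-80)

Final answer: 1/(s-80)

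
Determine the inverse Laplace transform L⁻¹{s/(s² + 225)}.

L⁻¹{s/(s² + 225)} = cos(15t)

Final answer: cos(15t)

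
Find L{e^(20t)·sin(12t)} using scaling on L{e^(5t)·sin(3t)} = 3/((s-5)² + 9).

Scaling with a=4: L{e^(20t)·sin(12t)} = (1/4) · 3/((s/4-5)² + 9). Simplifying: 12/((s-20)² + 144)

Final answer: 12/((s-20)² + 144)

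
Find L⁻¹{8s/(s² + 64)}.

This is the form c·s/(s² + a²) with a = 8, c = 8. L⁻¹ = 8·cos(8t)

Final answer: 8·cos(8t)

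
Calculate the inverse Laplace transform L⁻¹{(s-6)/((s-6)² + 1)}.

Using frequency shift, L⁻¹{(s-6)/((s-6)² + 1)} = e^(6t)·cos(t)

Final answer: e^(6t)·cos(t)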